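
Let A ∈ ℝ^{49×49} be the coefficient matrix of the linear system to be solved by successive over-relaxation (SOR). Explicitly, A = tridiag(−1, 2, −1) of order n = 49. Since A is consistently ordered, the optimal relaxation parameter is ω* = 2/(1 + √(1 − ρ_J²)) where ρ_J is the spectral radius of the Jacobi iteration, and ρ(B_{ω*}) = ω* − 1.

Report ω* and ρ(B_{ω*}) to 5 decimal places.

[ρ_J] n=49: ρ(B_J) = cos(π/(n+1)) = cos(π/50) = 0.99803.
root = sin(π/50) = 0.062791  (since 1−cos² = sin²).
Young: ω* = 2/(1+√(1−ρ_J²)) = 2/(1+0.062791) = 2/1.062791 = 1.88184.
and ρ(B_{ω*}) = 1.88184 − 1 = 0.88184.

ω* = 1.88184, ρ_SOR = 0.88184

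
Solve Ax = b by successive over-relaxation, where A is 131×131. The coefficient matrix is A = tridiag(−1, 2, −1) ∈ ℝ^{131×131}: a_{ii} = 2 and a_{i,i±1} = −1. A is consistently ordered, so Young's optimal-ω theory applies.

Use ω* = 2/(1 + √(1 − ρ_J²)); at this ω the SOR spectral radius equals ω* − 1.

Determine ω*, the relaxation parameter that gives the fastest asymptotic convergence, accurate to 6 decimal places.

ω* = 1.953511

spectrum of D⁻¹(L+U) = {cos(kπ/132) : 1≤k≤131}; ρ_J = cos(π/132) = 0.999717.
root = sin(π/132) = 0.0237977  (since 1−cos² = sin²).
Then 2/(1+√(1−ρ_J²)) = 2/(1+0.0237977); ω* = 2/1.0237977 = 1.953511.
[ρ_SOR] ω* − 1 = 0.953511.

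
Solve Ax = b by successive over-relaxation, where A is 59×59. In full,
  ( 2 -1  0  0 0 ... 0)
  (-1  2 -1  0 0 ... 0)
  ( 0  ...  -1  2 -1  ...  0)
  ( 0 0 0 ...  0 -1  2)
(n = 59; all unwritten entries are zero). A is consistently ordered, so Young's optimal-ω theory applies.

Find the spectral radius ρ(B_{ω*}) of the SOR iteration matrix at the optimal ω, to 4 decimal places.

ρ_SOR = 0.9005

spectrum of D⁻¹(L+U) = {cos(kπ/60) : 1≤k≤59}; ρ_J = cos(π/60) = 0.9986.
root = sin(π/60) = 0.05234  (since 1−cos² = sin²).
[ω*] 2 ÷ (1 + 0.05234) = 2 ÷ 1.05234 = 1.9005.
[ρ_SOR] ω* − 1 = 0.9005.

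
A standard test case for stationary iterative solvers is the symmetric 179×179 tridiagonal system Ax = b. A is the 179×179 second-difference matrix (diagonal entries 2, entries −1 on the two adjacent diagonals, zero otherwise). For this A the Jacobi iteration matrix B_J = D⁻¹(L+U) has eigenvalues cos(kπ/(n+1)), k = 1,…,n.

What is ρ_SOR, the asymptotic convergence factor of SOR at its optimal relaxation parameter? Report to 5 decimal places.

[ρ_J] n=179: ρ(B_J) = cos(π/(n+1)) = cos(π/180) = 0.99985.
√(1−ρ_J²) simplifies to sin(π/180) = 0.017452.
ω* = 2 / (1 + 0.017452) = 2 / 1.017452 ≈ 1.96569.
ρ(B_{ω*}) = ω*−1 = 0.96569

ρ_SOR = 0.96569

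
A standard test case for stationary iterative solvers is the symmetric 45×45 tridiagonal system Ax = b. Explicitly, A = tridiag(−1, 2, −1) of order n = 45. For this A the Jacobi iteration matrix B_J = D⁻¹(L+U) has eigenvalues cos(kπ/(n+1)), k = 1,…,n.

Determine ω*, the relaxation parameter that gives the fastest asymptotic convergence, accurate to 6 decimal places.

ρ_J = max_k |cos(kπ/46)| = cos(π/46) = 0.997669
√(1−ρ_J²) = |sin(π/46)| = 0.0682424
[ω*] 2 ÷ (1 + 0.0682424) = 2 ÷ 1.0682424 = 1.872234.
ρ_SOR = ω* − 1 ≈ 0.872234.

ω* = 1.872234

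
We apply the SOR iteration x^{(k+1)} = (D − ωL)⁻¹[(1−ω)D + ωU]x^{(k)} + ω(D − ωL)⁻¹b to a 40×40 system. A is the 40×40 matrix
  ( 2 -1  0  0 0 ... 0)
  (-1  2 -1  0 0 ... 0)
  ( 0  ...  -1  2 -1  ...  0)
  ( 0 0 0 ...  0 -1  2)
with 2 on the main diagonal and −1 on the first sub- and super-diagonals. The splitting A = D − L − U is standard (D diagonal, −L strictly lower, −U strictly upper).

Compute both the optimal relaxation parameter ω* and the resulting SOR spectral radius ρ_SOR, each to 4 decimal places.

With n=40, ρ(Jacobi) = cos(π/41) = 0.9971.
√(1−ρ_J²) simplifies to sin(π/41) = 0.07655.
Then 2/(1+√(1−ρ_J²)) = 2/(1+0.07655); ω* = 2/1.07655 = 1.8578.
Hence ρ(B_{ω*}) = 1.8578 − 1 = 0.8578.

ω* = 1.8578, ρ_SOR = 0.8578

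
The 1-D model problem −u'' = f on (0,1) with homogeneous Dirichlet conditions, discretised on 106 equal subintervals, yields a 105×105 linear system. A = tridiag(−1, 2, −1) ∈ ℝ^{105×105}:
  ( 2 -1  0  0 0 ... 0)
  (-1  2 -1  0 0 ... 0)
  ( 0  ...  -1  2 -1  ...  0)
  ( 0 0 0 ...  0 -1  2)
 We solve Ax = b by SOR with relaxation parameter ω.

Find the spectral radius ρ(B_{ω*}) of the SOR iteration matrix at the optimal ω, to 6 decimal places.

ρ_SOR = 0.942439

B_J for the 105×105 system has eigenvalues cos(kπ/106); ρ_J = cos(π/106) = 0.999561.
√(1−ρ_J²) simplifies to sin(π/106) = 0.0296333.
ω* = 2/(1+0.0296333) = 1.942439
ρ(B_{ω*}) = ω*−1 = 0.942439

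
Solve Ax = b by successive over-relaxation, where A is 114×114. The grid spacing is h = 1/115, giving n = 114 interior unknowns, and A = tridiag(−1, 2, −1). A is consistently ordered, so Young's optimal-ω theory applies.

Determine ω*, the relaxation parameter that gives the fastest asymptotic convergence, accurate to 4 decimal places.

ω* = 1.9468

[ρ_J] n=114: ρ(B_J) = cos(π/(n+1)) = cos(π/115) = 0.9996.
√(1 − cos²(π/115)) = sin(π/115) ≈ 0.02731.
ω* = 2/(1 + 0.02731) = 2/1.02731 = 1.9468.
and ρ(B_{ω*}) = 1.9468 − 1 = 0.9468.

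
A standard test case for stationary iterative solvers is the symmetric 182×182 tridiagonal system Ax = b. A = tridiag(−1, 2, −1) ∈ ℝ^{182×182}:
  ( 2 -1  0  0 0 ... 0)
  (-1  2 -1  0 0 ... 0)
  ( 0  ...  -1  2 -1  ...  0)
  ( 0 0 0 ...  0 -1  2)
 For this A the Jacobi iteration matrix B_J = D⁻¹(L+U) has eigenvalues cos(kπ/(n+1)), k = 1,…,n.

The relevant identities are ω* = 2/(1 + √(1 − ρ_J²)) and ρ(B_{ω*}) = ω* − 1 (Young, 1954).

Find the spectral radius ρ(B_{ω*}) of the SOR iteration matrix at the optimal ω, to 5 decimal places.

ρ_SOR = 0.96625

spectrum of D⁻¹(L+U) = {cos(kπ/183) : 1≤k≤182}; ρ_J = cos(π/183) = 0.99985.
root = sin(π/183) = 0.017166  (since 1−cos² = sin²).
Then 2/(1+√(1−ρ_J²)) = 2/(1+0.017166); ω* = 2/1.017166 = 1.96625.
Hence ρ(B_{ω*}) = 1.96625 − 1 = 0.96625.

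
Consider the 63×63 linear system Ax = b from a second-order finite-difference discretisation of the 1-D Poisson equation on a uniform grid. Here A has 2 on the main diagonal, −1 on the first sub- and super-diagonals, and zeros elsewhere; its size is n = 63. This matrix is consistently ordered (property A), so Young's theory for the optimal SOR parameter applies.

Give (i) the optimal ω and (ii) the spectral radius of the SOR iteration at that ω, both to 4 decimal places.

ω* = 1.9065, ρ_SOR = 0.9065

[ρ_J] n=63: ρ(B_J) = cos(π/(n+1)) = cos(π/64) = 0.9988.
√(1 − cos²(π/64)) = sin(π/64) ≈ 0.04907.
ω* = 2/(1+0.04907) = 1.9065
ρ_SOR = ω* − 1 = 1.9065 − 1 = 0.9065.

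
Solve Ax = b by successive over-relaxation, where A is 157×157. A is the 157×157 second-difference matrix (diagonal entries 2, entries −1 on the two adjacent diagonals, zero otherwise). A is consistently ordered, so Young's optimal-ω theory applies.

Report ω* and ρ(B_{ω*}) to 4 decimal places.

ω* = 1.9610, ρ_SOR = 0.9610

B_J for the 157×157 system has eigenvalues cos(kπ/158); ρ_J = cos(π/158) = 0.9998.
1 − cos²(π/158) = sin²(π/158) ⇒ √(1−ρ_J²) = sin(π/158) = 0.01988.
ω* = 2/(1 + 0.01988) = 2/1.01988 = 1.9610.
ρ_SOR = ω* − 1 ≈ 0.9610.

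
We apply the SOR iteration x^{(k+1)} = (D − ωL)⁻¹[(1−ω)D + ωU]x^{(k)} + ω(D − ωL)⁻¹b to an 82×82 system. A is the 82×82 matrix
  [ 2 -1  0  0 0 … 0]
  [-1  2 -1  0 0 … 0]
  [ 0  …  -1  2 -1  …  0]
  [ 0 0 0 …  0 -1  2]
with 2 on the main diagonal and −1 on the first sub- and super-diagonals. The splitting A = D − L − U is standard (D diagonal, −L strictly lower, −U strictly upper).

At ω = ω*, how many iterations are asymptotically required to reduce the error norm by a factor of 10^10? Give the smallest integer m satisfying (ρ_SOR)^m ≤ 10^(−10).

B_J for the 82×82 system has eigenvalues cos(kπ/83); ρ_J = cos(π/83) = 0.9992838.
root = sin(π/83) = 0.0378415  (since 1−cos² = sin²).
[ω*] 2 ÷ (1 + 0.0378415) = 2 ÷ 1.0378415 = 1.9270765.
[ρ_SOR] ω* − 1 = 0.9270765.
m ≥ 10·ln10 / (−ln 0.9270765) = 304.096; smallest integer m = 305.

m = 305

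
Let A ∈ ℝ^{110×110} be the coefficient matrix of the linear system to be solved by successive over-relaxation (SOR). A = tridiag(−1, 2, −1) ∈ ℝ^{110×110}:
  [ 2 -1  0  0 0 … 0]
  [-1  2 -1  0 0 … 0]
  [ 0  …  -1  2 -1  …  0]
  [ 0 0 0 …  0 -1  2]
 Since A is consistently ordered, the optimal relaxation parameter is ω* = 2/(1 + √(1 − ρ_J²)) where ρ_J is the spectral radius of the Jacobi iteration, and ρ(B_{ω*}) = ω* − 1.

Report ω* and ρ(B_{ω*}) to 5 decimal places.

ω* = 1.94496, ρ_SOR = 0.94496

B_J for the 110×110 system has eigenvalues cos(kπ/111); ρ_J = cos(π/111) = 0.99960.
√(1 − cos²(π/111)) = sin(π/111) ≈ 0.028299.
[ω*] 2 ÷ (1 + 0.028299) = 2 ÷ 1.028299 = 1.94496.
ρ_SOR = ω* − 1 = 1.94496 − 1 = 0.94496.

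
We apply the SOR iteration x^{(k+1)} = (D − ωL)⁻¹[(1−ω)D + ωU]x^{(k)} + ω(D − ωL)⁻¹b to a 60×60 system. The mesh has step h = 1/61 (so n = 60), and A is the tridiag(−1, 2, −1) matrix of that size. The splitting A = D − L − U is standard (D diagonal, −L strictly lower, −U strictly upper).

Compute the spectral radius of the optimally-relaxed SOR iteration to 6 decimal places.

ρ_SOR = 0.902083

½·tridiag(1,0,1) at n=60: λ_k = cos(kπ/61); max |λ| at k=1 ⇒ ρ_J = cos(π/61) ≈ 0.998674.
√(1−ρ_J²) simplifies to sin(π/61) = 0.0514788.
ω* = 2/(1 + 0.0514788) = 2/1.0514788 = 1.902083.
[ρ_SOR] ω* − 1 = 0.902083.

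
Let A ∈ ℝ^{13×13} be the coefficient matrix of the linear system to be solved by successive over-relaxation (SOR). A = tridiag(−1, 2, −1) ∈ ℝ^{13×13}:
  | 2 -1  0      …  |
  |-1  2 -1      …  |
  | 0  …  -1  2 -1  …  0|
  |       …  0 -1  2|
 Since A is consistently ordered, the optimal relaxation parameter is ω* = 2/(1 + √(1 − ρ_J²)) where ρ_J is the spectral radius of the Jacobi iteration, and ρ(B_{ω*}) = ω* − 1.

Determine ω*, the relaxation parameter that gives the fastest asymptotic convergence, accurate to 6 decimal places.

n=13: λ(B_J) = 1 − λ(A)/2 = cos(kπ/14); k=1 gives ρ_J = 0.974928.
√(1 − cos²(π/14)) = sin(π/14) ≈ 0.2225209.
Young: ω* = 2/(1+√(1−ρ_J²)) = 2/(1+0.2225209) = 2/1.2225209 = 1.635964.
ρ_SOR = ω* − 1 = 1.635964 − 1 = 0.635964.

ω* = 1.635964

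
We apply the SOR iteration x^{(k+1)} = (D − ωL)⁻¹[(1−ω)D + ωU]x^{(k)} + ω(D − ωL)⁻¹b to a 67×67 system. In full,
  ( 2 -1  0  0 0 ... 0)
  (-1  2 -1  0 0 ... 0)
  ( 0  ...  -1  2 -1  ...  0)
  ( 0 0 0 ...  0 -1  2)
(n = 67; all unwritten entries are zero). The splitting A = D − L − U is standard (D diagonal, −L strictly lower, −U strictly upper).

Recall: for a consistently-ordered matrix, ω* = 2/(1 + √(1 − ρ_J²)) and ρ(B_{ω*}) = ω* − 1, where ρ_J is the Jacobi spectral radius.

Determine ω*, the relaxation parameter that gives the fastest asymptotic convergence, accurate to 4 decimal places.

ω* = 1.9117

With n=67, ρ(Jacobi) = cos(π/68) = 0.9989.
root = sin(π/68) = 0.04618  (since 1−cos² = sin²).
Then 2/(1+√(1−ρ_J²)) = 2/(1+0.04618); ω* = 2/1.04618 = 1.9117.
ρ(B_{ω*}) = ω*−1 = 0.9117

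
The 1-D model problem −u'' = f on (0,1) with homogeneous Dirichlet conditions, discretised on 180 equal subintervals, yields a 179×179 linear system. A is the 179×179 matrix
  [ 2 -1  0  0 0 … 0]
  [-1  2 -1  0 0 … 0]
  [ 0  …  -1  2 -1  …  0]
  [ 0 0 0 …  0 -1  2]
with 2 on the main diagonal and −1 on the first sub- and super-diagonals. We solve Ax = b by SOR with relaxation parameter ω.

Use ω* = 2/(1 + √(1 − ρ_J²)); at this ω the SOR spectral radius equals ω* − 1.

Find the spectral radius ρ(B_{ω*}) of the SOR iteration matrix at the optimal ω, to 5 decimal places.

ρ_J = max_k |cos(kπ/180)| = cos(π/180) = 0.99985
√(1−ρ_J²) simplifies to sin(π/180) = 0.017452.
ω* = 2/(1+0.017452) = 1.96569
ρ(B_{ω*}) = ω*−1 = 0.96569

ρ_SOR = 0.96569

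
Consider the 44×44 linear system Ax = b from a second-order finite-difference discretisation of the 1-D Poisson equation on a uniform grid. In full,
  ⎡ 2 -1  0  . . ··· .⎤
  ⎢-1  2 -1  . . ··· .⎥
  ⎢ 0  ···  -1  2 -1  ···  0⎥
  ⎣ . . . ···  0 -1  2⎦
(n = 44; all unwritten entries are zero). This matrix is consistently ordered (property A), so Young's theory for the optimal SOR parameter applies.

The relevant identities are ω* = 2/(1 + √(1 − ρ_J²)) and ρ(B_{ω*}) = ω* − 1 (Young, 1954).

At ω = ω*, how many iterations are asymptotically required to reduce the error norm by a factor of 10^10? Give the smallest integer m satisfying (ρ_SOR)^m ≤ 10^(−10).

B_J for the 44×44 system has eigenvalues cos(kπ/45); ρ_J = cos(π/45) = 0.9975641.
√(1 − cos²(π/45)) = sin(π/45) ≈ 0.0697565.
So ω* = 2/1.0697565 = 1.8695843 (Young).
ρ(B_{ω*}) = ω*−1 = 0.8695843
m ≥ 10·ln10 / (−ln 0.8695843) = 164.777; smallest integer m = 165.

m = 165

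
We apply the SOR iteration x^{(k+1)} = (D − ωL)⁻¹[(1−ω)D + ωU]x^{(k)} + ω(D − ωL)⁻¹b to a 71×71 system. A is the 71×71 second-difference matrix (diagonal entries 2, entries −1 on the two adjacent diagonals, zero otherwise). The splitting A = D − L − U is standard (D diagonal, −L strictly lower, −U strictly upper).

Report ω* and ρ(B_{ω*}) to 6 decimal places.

ω* = 1.916407, ρ_SOR = 0.916407

B_J for the 71×71 system has eigenvalues cos(kπ/72); ρ_J = cos(π/72) = 0.999048.
root = sin(π/72) = 0.0436194  (since 1−cos² = sin²).
ω* = 2/(1+0.0436194) = 1.916407
and ρ(B_{ω*}) = 1.916407 − 1 = 0.916407.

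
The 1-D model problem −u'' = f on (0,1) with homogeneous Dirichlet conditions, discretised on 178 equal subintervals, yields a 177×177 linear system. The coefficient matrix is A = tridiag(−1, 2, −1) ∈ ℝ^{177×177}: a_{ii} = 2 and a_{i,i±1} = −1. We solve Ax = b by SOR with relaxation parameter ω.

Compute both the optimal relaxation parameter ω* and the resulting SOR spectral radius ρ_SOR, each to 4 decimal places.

ρ_J = max_k |cos(kπ/178)| = cos(π/178) = 0.9998
root = sin(π/178) = 0.01765  (since 1−cos² = sin²).
Then 2/(1+√(1−ρ_J²)) = 2/(1+0.01765); ω* = 2/1.01765 = 1.9653.
[ρ_SOR] ω* − 1 = 0.9653.

ω* = 1.9653, ρ_SOR = 0.9653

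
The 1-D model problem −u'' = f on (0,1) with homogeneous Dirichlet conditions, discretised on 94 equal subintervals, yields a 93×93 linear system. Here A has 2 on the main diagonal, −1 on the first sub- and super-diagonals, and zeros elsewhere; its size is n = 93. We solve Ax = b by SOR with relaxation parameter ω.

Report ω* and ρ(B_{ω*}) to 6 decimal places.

ω* = 1.935331, ρ_SOR = 0.935331

B_J for the 93×93 system has eigenvalues cos(kπ/94); ρ_J = cos(π/94) = 0.999442.
√(1−ρ_J²) = |sin(π/94)| = 0.0334150
[ω*] 2 ÷ (1 + 0.0334150) = 2 ÷ 1.0334150 = 1.935331.
At ω = 1.935331 every |λ(B_ω)| = ω−1, so ρ_SOR = 0.935331.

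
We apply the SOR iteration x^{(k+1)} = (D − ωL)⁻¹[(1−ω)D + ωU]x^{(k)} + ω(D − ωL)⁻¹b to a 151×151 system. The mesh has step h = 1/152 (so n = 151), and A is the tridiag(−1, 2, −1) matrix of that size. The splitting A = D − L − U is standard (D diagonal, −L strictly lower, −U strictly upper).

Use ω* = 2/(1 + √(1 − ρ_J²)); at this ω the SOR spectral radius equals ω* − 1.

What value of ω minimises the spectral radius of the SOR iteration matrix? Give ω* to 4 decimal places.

ω* = 1.9595

[ρ_J] n=151: ρ(B_J) = cos(π/(n+1)) = cos(π/152) = 0.9998.
1 − cos²(π/152) = sin²(π/152) ⇒ √(1−ρ_J²) = sin(π/152) = 0.02067.
ω* = 2/(1+0.02067) = 1.9595
[ρ_SOR] ω* − 1 = 0.9595.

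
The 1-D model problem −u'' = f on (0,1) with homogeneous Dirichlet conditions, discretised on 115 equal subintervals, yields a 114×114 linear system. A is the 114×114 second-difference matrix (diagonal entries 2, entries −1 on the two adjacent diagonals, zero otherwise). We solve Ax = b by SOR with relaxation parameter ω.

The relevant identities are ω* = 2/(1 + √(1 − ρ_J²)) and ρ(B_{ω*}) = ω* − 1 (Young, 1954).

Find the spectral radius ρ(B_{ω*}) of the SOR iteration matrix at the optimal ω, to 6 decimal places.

[ρ_J] n=114: ρ(B_J) = cos(π/(n+1)) = cos(π/115) = 0.999627.
√(1 − cos²(π/115)) = sin(π/115) ≈ 0.0273148.
So ω* = 2/1.0273148 = 1.946823 (Young).
ρ(B_{ω*}) = ω*−1 = 0.946823

ρ_SOR = 0.946823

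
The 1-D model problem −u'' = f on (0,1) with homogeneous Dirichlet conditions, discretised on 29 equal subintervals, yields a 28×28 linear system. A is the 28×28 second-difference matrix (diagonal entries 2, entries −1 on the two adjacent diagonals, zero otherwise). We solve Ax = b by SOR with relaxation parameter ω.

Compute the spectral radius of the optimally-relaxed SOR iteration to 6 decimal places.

[ρ_J] n=28: ρ(B_J) = cos(π/(n+1)) = cos(π/29) = 0.994138.
√(1−ρ_J²) simplifies to sin(π/29) = 0.1081190.
Young: ω* = 2/(1+√(1−ρ_J²)) = 2/(1+0.1081190) = 2/1.1081190 = 1.804860.
Hence ρ(B_{ω*}) = 1.804860 − 1 = 0.804860.

ρ_SOR = 0.804860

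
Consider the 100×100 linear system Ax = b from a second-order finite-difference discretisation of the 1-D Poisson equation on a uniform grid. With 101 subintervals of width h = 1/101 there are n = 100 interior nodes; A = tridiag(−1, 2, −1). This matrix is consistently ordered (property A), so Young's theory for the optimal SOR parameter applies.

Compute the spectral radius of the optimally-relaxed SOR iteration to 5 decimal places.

ρ_J = max_k |cos(kπ/101)| = cos(π/101) = 0.99952
root = sin(π/101) = 0.031100  (since 1−cos² = sin²).
ω* = 2/(1 + 0.031100) = 2/1.031100 = 1.93968.
ρ(B_{ω*}) = ω*−1 = 0.93968

ρ_SOR = 0.93968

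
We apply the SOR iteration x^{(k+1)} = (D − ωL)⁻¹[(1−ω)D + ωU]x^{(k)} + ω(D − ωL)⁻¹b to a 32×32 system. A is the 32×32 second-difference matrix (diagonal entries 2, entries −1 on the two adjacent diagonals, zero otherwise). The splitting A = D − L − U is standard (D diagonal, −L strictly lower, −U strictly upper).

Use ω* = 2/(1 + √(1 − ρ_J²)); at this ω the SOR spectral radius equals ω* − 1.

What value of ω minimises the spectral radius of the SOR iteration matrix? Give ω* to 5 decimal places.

B_J for the 32×32 system has eigenvalues cos(kπ/33); ρ_J = cos(π/33) = 0.99547.
1 − cos²(π/33) = sin²(π/33) ⇒ √(1−ρ_J²) = sin(π/33) = 0.095056.
ω* = 2 / (1 + 0.095056) = 2 / 1.095056 ≈ 1.82639.
ρ_SOR = ω* − 1 ≈ 0.82639.

ω* = 1.82639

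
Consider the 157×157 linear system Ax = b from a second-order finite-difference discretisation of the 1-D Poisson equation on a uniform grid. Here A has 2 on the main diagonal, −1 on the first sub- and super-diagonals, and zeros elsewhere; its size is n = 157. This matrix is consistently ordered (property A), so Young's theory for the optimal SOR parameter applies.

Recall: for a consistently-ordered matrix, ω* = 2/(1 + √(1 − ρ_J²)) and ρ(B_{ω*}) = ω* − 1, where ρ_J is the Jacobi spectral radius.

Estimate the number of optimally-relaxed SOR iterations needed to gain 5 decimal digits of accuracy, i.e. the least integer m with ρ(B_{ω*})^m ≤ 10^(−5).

m = 290

With n=157, ρ(Jacobi) = cos(π/158) = 0.9998023.
√(1 − cos²(π/158)) = sin(π/158) ≈ 0.0198822.
ω* = 2/(1 + 0.0198822) = 2/1.0198822 = 1.9610108.
ρ_SOR = ω* − 1 = 1.9610108 − 1 = 0.9610108.
For 5 digits: m = 5·ln10 / (−ln 0.9610108) = 11.5129/0.0397696 = 289.490; round up → m = 290.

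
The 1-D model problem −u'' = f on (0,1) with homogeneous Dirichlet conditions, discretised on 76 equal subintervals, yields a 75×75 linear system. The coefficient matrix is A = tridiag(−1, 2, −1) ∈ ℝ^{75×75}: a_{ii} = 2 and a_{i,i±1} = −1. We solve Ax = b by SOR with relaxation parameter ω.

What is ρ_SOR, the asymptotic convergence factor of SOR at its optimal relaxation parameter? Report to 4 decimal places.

ρ_SOR = 0.9206

[ρ_J] n=75: ρ(B_J) = cos(π/(n+1)) = cos(π/76) = 0.9991.
1 − cos²(π/76) = sin²(π/76) ⇒ √(1−ρ_J²) = sin(π/76) = 0.04132.
ω* = 2 / (1 + 0.04132) = 2 / 1.04132 ≈ 1.9206.
[ρ_SOR] ω* − 1 = 0.9206.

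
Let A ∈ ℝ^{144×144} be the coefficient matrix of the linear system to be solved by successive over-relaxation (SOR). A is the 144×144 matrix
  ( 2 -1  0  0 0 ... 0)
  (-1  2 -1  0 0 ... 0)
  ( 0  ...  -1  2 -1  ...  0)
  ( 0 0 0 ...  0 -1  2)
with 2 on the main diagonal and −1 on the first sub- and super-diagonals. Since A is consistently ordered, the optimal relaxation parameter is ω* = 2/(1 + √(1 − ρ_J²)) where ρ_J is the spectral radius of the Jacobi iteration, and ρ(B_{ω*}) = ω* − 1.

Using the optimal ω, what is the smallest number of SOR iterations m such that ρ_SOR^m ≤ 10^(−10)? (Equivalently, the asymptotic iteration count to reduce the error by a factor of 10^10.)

m = 532

n=144: λ(B_J) = 1 − λ(A)/2 = cos(kπ/145); k=1 gives ρ_J = 0.9997653.
1 − cos²(π/145) = sin²(π/145) ⇒ √(1−ρ_J²) = sin(π/145) = 0.0216645.
So ω* = 2/1.0216645 = 1.9575898 (Young).
[ρ_SOR] ω* − 1 = 0.9575898.
10·ln10 = 23.0259; −ln(0.9575898) = 0.0433358; m = ⌈23.0259/0.0433358⌉ = ⌈531.337⌉ = 532.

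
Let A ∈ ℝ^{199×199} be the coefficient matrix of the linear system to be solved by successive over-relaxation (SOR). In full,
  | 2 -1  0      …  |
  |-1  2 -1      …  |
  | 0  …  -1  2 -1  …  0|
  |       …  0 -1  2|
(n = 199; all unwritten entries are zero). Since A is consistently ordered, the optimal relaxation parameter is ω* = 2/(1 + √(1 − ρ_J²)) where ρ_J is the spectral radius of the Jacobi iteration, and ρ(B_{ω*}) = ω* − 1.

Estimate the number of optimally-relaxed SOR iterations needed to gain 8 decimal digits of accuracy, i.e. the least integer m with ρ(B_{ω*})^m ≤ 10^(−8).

m = 587

ρ_J = max_k |cos(kπ/200)| = cos(π/200) = 0.9998766
√(1−ρ_J²) = |sin(π/200)| = 0.0157073
[ω*] 2 ÷ (1 + 0.0157073) = 2 ÷ 1.0157073 = 1.9690712.
and ρ(B_{ω*}) = 1.9690712 − 1 = 0.9690712.
Need (0.9690712)^m ≤ 10^(−8): m ≥ 8·ln10/|ln 0.9690712| = 18.4207/0.0314172 = 586.325 ⇒ m = 587.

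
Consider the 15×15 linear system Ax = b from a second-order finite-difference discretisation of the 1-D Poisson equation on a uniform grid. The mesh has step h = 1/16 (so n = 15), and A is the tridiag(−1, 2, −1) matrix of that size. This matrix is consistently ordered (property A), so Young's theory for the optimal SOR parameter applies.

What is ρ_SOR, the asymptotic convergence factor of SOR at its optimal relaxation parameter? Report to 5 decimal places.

ρ_SOR = 0.67351

With n=15, ρ(Jacobi) = cos(π/16) = 0.98079.
root = sin(π/16) = 0.195090  (since 1−cos² = sin²).
So ω* = 2/1.195090 = 1.67351 (Young).
ρ_SOR = ω* − 1 = 1.67351 − 1 = 0.67351.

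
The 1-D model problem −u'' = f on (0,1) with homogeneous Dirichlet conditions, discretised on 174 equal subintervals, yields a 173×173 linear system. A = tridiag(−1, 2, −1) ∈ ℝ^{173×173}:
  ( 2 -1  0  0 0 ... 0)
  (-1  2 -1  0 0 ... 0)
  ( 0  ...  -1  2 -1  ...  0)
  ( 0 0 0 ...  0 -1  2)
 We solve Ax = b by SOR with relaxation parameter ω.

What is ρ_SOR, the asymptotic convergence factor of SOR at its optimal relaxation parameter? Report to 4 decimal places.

spectrum of D⁻¹(L+U) = {cos(kπ/174) : 1≤k≤173}; ρ_J = cos(π/174) = 0.9998.
1 − cos²(π/174) = sin²(π/174) ⇒ √(1−ρ_J²) = sin(π/174) = 0.01805.
So ω* = 2/1.01805 = 1.9645 (Young).
At ω = 1.9645 every |λ(B_ω)| = ω−1, so ρ_SOR = 0.9645.

ρ_SOR = 0.9645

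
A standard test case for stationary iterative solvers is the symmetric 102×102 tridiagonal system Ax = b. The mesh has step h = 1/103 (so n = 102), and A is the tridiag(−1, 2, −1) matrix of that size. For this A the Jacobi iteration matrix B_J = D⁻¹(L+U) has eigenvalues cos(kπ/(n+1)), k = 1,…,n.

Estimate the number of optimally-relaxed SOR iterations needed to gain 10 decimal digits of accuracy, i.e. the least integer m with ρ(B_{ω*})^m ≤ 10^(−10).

½·tridiag(1,0,1) at n=102: λ_k = cos(kπ/103); max |λ| at k=1 ⇒ ρ_J = cos(π/103) ≈ 0.9995349.
root = sin(π/103) = 0.0304962  (since 1−cos² = sin²).
Then 2/(1+√(1−ρ_J²)) = 2/(1+0.0304962); ω* = 2/1.0304962 = 1.9408126.
ρ(B_{ω*}) = ω*−1 = 0.9408126
m ≥ 10·ln10 / (−ln 0.9408126) = 377.404; smallest integer m = 378.

m = 378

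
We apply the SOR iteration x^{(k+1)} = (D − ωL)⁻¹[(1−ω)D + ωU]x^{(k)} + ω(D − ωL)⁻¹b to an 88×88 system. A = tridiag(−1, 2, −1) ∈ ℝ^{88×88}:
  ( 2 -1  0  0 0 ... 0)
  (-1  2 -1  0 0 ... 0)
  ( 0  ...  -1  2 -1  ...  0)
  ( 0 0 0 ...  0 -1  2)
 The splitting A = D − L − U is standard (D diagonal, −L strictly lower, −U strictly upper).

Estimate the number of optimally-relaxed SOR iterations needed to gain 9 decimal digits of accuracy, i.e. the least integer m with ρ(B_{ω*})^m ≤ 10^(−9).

m = 294

½·tridiag(1,0,1) at n=88: λ_k = cos(kπ/89); max |λ| at k=1 ⇒ ρ_J = cos(π/89) ≈ 0.9993771.
√(1−ρ_J²) simplifies to sin(π/89) = 0.0352915.
[ω*] 2 ÷ (1 + 0.0352915) = 2 ÷ 1.0352915 = 1.9318231.
ρ_SOR = ω* − 1 = 1.9318231 − 1 = 0.9318231.
For 9 digits: m = 9·ln10 / (−ln 0.9318231) = 20.7233/0.0706123 = 293.480; round up → m = 294.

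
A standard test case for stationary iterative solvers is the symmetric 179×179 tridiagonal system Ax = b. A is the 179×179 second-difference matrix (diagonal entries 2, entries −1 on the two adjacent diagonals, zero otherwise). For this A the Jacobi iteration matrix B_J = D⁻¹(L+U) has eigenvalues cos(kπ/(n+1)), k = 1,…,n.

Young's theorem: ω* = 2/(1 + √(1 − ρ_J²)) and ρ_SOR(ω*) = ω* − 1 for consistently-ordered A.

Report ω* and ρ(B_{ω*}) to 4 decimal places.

ω* = 1.9657, ρ_SOR = 0.9657

B_J for the 179×179 system has eigenvalues cos(kπ/180); ρ_J = cos(π/180) = 0.9998.
√(1−ρ_J²) simplifies to sin(π/180) = 0.01745.
ω* = 2/(1 + 0.01745) = 2/1.01745 = 1.9657.
ρ_SOR = ω* − 1 ≈ 0.9657.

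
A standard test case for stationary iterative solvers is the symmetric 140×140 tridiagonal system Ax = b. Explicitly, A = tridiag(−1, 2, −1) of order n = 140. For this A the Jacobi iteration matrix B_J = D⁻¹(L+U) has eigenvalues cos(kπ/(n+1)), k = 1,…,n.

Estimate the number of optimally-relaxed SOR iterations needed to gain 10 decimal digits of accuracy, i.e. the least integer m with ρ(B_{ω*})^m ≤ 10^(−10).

spectrum of D⁻¹(L+U) = {cos(kπ/141) : 1≤k≤140}; ρ_J = cos(π/141) = 0.9997518.
√(1−ρ_J²) simplifies to sin(π/141) = 0.0222790.
ω* = 2 / (1 + 0.0222790) = 2 / 1.0222790 ≈ 1.9564131.
At ω = 1.9564131 every |λ(B_ω)| = ω−1, so ρ_SOR = 0.9564131.
(0.9564131)^m ≤ 10^{−10}  ⇒  m·ln(0.9564131) ≤ −10·ln10  ⇒  m ≥ 516.678  ⇒  m = 517

m = 517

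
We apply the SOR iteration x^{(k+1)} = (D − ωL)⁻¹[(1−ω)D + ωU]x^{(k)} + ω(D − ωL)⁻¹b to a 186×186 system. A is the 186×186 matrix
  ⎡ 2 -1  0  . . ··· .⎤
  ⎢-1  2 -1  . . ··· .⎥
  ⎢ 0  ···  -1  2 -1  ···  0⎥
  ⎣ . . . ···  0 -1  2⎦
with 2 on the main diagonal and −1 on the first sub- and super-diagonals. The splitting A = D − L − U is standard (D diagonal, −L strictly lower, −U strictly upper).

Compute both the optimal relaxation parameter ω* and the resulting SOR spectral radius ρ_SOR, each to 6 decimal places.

ρ_J = max_k |cos(kπ/187)| = cos(π/187) = 0.999859
root = sin(π/187) = 0.0167992  (since 1−cos² = sin²).
So ω* = 2/1.0167992 = 1.966957 (Young).
and ρ(B_{ω*}) = 1.966957 − 1 = 0.966957.

ω* = 1.966957, ρ_SOR = 0.966957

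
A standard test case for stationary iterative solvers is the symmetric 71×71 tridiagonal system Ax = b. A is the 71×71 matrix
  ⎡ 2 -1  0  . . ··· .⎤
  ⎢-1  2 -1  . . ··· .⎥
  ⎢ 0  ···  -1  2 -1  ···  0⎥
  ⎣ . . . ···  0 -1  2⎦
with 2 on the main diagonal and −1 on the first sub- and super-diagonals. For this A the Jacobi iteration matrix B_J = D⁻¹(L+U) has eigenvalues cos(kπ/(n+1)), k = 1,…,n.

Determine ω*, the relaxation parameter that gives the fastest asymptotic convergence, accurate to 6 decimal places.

½·tridiag(1,0,1) at n=71: λ_k = cos(kπ/72); max |λ| at k=1 ⇒ ρ_J = cos(π/72) ≈ 0.999048.
√(1−ρ_J²) = |sin(π/72)| = 0.0436194
ω* = 2/(1 + 0.0436194) = 2/1.0436194 = 1.916407.
[ρ_SOR] ω* − 1 = 0.916407.

ω* = 1.916407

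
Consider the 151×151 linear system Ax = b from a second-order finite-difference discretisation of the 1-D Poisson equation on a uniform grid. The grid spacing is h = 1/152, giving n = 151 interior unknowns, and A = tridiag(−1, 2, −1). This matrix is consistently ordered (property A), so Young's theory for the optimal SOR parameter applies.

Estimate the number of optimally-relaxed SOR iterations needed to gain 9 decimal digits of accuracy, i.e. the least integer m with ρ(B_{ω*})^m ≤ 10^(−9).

spectrum of D⁻¹(L+U) = {cos(kπ/152) : 1≤k≤151}; ρ_J = cos(π/152) = 0.9997864.
root = sin(π/152) = 0.0206669  (since 1−cos² = sin²).
ω* = 2 / (1 + 0.0206669) = 2 / 1.0206669 ≈ 1.9595031.
[ρ_SOR] ω* − 1 = 0.9595031.
ρ_SOR^m ≤ 10^(−9) ⇔ m ≥ 9·ln10/(−ln 0.9595031) = 20.7233/0.0413397 = 501.293; m = ⌈501.293⌉ = 502.

m = 502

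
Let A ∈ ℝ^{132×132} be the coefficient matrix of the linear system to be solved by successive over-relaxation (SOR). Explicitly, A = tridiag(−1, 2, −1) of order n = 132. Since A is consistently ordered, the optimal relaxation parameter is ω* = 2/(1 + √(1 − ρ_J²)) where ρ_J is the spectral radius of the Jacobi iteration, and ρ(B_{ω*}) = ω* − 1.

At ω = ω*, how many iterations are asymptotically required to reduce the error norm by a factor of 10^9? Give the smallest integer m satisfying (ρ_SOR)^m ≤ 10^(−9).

spectrum of D⁻¹(L+U) = {cos(kπ/133) : 1≤k≤132}; ρ_J = cos(π/133) = 0.9997210.
√(1−ρ_J²) = |sin(π/133)| = 0.0236188
ω* = 2/(1 + 0.0236188) = 2/1.0236188 = 1.9538524.
[ρ_SOR] ω* − 1 = 0.9538524.
Need (0.9538524)^m ≤ 10^(−9): m ≥ 9·ln10/|ln 0.9538524| = 20.7233/0.0472463 = 438.623 ⇒ m = 439.

m = 439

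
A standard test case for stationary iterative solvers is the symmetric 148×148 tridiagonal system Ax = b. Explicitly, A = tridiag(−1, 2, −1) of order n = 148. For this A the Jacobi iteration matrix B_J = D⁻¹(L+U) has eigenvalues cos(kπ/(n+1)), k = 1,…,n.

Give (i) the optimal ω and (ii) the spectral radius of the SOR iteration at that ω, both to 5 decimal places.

ω* = 1.95870, ρ_SOR = 0.95870

ρ_J = max_k |cos(kπ/149)| = cos(π/149) = 0.99978
1 − cos²(π/149) = sin²(π/149) ⇒ √(1−ρ_J²) = sin(π/149) = 0.021083.
ω* = 2/(1+0.021083) = 1.95870
ρ_SOR = ω* − 1 ≈ 0.95870.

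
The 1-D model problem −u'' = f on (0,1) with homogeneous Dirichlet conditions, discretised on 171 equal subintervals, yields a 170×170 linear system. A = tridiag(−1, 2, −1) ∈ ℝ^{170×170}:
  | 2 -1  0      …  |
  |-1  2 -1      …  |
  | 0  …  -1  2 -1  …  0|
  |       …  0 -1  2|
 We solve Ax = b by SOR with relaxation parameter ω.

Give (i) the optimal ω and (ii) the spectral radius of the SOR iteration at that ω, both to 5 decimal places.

[ρ_J] n=170: ρ(B_J) = cos(π/(n+1)) = cos(π/171) = 0.99983.
√(1−ρ_J²) = |sin(π/171)| = 0.018371
So ω* = 2/1.018371 = 1.96392 (Young).
[ρ_SOR] ω* − 1 = 0.96392.

ω* = 1.96392, ρ_SOR = 0.96392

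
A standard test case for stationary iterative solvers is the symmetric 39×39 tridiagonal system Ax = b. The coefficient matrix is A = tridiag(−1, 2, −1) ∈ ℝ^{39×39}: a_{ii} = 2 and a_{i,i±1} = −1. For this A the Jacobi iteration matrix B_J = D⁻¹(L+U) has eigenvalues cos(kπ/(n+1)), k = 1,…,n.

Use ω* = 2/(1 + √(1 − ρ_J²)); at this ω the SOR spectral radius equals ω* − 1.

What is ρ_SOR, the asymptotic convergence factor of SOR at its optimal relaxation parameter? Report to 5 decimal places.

spectrum of D⁻¹(L+U) = {cos(kπ/40) : 1≤k≤39}; ρ_J = cos(π/40) = 0.99692.
√(1−ρ_J²) = |sin(π/40)| = 0.078459
Then 2/(1+√(1−ρ_J²)) = 2/(1+0.078459); ω* = 2/1.078459 = 1.85450.
At ω = 1.85450 every |λ(B_ω)| = ω−1, so ρ_SOR = 0.85450.

ρ_SOR = 0.85450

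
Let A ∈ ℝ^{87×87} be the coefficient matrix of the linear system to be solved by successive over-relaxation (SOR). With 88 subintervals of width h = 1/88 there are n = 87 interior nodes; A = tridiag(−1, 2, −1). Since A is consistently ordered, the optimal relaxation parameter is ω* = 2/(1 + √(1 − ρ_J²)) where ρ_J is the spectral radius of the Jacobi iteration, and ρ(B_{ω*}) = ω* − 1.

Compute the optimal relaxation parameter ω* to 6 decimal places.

n=87: λ(B_J) = 1 − λ(A)/2 = cos(kπ/88); k=1 gives ρ_J = 0.999363.
√(1−ρ_J²) simplifies to sin(π/88) = 0.0356923.
[ω*] 2 ÷ (1 + 0.0356923) = 2 ÷ 1.0356923 = 1.931075.
Hence ρ(B_{ω*}) = 1.931075 − 1 = 0.931075.

ω* = 1.931075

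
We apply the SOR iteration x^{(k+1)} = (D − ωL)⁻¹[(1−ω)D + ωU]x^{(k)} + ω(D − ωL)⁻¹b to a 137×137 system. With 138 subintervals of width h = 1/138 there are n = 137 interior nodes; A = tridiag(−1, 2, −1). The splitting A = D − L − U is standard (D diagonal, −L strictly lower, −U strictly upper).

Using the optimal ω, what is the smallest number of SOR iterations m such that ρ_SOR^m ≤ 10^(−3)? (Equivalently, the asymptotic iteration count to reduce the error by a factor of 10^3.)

spectrum of D⁻¹(L+U) = {cos(kπ/138) : 1≤k≤137}; ρ_J = cos(π/138) = 0.9997409.
1 − cos²(π/138) = sin²(π/138) ⇒ √(1−ρ_J²) = sin(π/138) = 0.0227632.
So ω* = 2/1.0227632 = 1.9554869 (Young).
and ρ(B_{ω*}) = 1.9554869 − 1 = 0.9554869.
Need (0.9554869)^m ≤ 10^(−3): m ≥ 3·ln10/|ln 0.9554869| = 6.90776/0.0455342 = 151.705 ⇒ m = 152.

m = 152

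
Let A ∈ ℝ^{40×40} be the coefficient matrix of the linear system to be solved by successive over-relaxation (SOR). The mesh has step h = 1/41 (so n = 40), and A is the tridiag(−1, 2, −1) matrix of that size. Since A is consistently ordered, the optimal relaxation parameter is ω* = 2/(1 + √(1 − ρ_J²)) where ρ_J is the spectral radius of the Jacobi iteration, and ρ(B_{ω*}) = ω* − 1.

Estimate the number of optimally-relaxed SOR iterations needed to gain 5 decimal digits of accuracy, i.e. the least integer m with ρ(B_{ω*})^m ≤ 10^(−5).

m = 76

With n=40, ρ(Jacobi) = cos(π/41) = 0.9970658.
1 − cos²(π/41) = sin²(π/41) ⇒ √(1−ρ_J²) = sin(π/41) = 0.0765493.
Young: ω* = 2/(1+√(1−ρ_J²)) = 2/(1+0.0765493) = 2/1.0765493 = 1.8577877.
ρ(B_{ω*}) = ω*−1 = 0.8577877
Need (0.8577877)^m ≤ 10^(−5): m ≥ 5·ln10/|ln 0.8577877| = 11.5129/0.153399 = 75.052 ⇒ m = 76.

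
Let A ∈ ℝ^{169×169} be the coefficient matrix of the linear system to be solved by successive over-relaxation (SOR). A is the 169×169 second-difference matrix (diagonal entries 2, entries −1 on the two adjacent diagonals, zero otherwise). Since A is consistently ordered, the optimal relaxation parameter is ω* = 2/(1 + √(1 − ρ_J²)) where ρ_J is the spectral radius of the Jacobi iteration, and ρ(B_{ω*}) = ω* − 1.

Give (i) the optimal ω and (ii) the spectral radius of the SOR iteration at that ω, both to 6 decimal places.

[ρ_J] n=169: ρ(B_J) = cos(π/(n+1)) = cos(π/170) = 0.999829.
1 − cos²(π/170) = sin²(π/170) ⇒ √(1−ρ_J²) = sin(π/170) = 0.0184789.
[ω*] 2 ÷ (1 + 0.0184789) = 2 ÷ 1.0184789 = 1.963713.
Hence ρ(B_{ω*}) = 1.963713 − 1 = 0.963713.

ω* = 1.963713, ρ_SOR = 0.963713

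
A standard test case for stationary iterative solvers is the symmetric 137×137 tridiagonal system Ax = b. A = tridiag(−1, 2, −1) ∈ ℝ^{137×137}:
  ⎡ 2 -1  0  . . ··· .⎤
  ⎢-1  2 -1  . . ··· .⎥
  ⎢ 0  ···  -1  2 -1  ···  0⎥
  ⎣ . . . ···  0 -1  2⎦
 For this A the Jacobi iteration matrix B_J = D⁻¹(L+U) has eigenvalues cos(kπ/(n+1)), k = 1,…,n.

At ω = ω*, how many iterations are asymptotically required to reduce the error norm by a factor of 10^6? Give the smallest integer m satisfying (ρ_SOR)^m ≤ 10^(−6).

m = 304

[ρ_J] n=137: ρ(B_J) = cos(π/(n+1)) = cos(π/138) = 0.9997409.
√(1−ρ_J²) = |sin(π/138)| = 0.0227632
[ω*] 2 ÷ (1 + 0.0227632) = 2 ÷ 1.0227632 = 1.9554869.
and ρ(B_{ω*}) = 1.9554869 − 1 = 0.9554869.
(0.9554869)^m ≤ 10^{−6}  ⇒  m·ln(0.9554869) ≤ −6·ln10  ⇒  m ≥ 303.409  ⇒  m = 304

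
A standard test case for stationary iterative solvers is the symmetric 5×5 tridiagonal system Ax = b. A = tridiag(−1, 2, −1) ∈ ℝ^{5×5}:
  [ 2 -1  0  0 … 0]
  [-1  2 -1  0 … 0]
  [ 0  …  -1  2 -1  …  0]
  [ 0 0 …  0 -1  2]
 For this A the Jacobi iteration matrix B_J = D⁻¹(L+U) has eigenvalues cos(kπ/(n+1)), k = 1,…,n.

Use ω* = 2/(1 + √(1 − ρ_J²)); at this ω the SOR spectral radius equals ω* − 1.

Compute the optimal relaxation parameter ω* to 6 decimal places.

ω* = 1.333333

With n=5, ρ(Jacobi) = cos(π/6) = 0.866025.
√(1−ρ_J²) simplifies to sin(π/6) = 0.5000000.
So ω* = 2/1.5000000 = 1.333333 (Young).
At ω = 1.333333 every |λ(B_ω)| = ω−1, so ρ_SOR = 0.333333.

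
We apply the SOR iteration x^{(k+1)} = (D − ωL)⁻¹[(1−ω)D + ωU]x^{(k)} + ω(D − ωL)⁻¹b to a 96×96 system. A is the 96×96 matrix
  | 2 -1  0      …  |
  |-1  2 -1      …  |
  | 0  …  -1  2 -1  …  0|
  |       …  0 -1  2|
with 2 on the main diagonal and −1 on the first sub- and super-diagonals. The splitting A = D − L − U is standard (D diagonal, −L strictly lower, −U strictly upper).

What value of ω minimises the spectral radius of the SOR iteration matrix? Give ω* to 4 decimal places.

[ρ_J] n=96: ρ(B_J) = cos(π/(n+1)) = cos(π/97) = 0.9995.
1 − cos²(π/97) = sin²(π/97) ⇒ √(1−ρ_J²) = sin(π/97) = 0.03238.
[ω*] 2 ÷ (1 + 0.03238) = 2 ÷ 1.03238 = 1.9373.
At ω = 1.9373 every |λ(B_ω)| = ω−1, so ρ_SOR = 0.9373.

ω* = 1.9373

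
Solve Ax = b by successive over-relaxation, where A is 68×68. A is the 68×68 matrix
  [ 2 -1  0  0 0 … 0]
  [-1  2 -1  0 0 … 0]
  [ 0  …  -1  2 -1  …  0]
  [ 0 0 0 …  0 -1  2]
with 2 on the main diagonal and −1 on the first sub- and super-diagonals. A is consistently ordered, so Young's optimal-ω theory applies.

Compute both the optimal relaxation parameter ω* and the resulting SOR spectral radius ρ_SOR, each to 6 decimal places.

n=68: λ(B_J) = 1 − λ(A)/2 = cos(kπ/69); k=1 gives ρ_J = 0.998964.
1 − cos²(π/69) = sin²(π/69) ⇒ √(1−ρ_J²) = sin(π/69) = 0.0455146.
ω* = 2/(1 + 0.0455146) = 2/1.0455146 = 1.912934.
ρ_SOR = ω* − 1 = 1.912934 − 1 = 0.912934.

ω* = 1.912934, ρ_SOR = 0.912934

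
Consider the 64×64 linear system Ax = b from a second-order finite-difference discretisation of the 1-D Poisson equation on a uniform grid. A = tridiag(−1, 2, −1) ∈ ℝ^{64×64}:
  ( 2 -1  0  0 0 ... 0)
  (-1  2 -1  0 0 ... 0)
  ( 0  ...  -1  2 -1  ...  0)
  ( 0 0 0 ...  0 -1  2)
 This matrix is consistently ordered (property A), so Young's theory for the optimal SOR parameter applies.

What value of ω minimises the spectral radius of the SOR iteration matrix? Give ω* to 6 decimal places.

ω* = 1.907826

With n=64, ρ(Jacobi) = cos(π/65) = 0.998832.
1 − cos²(π/65) = sin²(π/65) ⇒ √(1−ρ_J²) = sin(π/65) = 0.0483134.
Young: ω* = 2/(1+√(1−ρ_J²)) = 2/(1+0.0483134) = 2/1.0483134 = 1.907826.
[ρ_SOR] ω* − 1 = 0.907826.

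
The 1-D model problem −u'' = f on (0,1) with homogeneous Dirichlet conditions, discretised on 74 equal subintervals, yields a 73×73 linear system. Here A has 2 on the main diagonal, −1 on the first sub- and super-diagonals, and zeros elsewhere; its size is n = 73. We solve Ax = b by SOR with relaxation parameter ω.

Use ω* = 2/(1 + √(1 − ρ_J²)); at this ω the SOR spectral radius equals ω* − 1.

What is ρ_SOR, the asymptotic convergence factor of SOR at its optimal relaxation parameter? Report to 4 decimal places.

ρ_SOR = 0.9186

With n=73, ρ(Jacobi) = cos(π/74) = 0.9991.
root = sin(π/74) = 0.04244  (since 1−cos² = sin²).
Young: ω* = 2/(1+√(1−ρ_J²)) = 2/(1+0.04244) = 2/1.04244 = 1.9186.
At ω = 1.9186 every |λ(B_ω)| = ω−1, so ρ_SOR = 0.9186.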